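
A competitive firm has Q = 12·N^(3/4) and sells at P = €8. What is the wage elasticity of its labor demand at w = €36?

MP_N = (3/4)·12·N^(-1/4), so P·MP_N = w gives 72·N^(-1/4) = w.
Solving, N(w) = (72/w)^(4). This is a constant-elasticity form: N ∝ w^(−4), so ε = −4.

ε = -4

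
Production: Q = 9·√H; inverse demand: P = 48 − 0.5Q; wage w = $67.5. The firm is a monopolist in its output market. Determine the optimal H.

H* = 4

Marginal revenue from the inverse demand is MR = 48 − Q.
The marginal product is MP_H = 4.5·H^(-1/2).
A monopolist hires until marginal revenue product equals the wage: MR·MP_H = w.
At H, Q = 9·√H. Substituting and solving: (48 − 9·√H)·4.5·H^(-1/2) = 67.5 gives H = 4.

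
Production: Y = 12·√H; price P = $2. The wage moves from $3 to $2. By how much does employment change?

ΔH = 20

From P·MP_H = w with MP_H = 6·H^(-1/2), the labor demand is H(w) = (12/w)^(2).
At w = 3: H = 16. At w = 2: H = 36.
ΔH = 36 − 16 = 20.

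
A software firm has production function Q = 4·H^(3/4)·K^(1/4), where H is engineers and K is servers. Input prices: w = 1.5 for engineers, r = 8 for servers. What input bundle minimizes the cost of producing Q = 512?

H* = 256, K* = 16

Cost minimization requires the marginal rate of technical substitution to equal the input-price ratio: MP_H/MP_K = w/r.
Here MP_H/MP_K = (3/4)·(K/H)/(1/4) = 3·(K/H). Setting this equal to 1.5/8 = 0.1875 gives K = 0.0625H.
Substituting into Q = 512: 4·H^(3/4)·(0.0625H)^(1/4) = 512.
Solving, H = 256 and K = 16.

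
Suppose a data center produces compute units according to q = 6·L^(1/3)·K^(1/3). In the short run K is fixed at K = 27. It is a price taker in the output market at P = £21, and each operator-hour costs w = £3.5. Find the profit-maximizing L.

With K = 27, MP_L = (1/3)·6·L^(-2/3)·27^(1/3) = 6·L^(-2/3).
Profit maximization for a price taker requires P·MP_L = w: 21·6·L^(-2/3) = 3.5.
So L^(-2/3) = 1/36, which gives L = 216.

L* = 216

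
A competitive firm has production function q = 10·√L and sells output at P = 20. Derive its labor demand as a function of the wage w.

L(w) = 10000/w²

MP_L = (1/2)·10·L^(-1/2) = 5·L^(-1/2).
Setting P·MP_L = w: 100·L^(-1/2) = w.
Solving for L: L^(-1/2) = w/100, so L = (100/w)^(2).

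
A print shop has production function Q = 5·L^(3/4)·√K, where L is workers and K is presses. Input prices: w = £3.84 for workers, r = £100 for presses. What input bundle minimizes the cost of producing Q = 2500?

L* = 625, K* = 16

Cost minimization requires the marginal rate of technical substitution to equal the input-price ratio: MP_L/MP_K = w/r.
Here MP_L/MP_K = (3/4)·(K/L)/(1/2) = 1.5·(K/L). Setting this equal to 3.84/100 = 0.0384 gives K = 0.0256L.
Substituting into Q = 2500: 5·L^(3/4)·(0.0256L)^(1/2) = 2500.
Solving, L = 625 and K = 16.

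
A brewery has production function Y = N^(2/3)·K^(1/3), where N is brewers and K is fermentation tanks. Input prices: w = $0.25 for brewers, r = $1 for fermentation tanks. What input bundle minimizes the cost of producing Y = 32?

N* = 64, K* = 8

Cost minimization requires the marginal rate of technical substitution to equal the input-price ratio: MP_N/MP_K = w/r.
Here MP_N/MP_K = (2/3)·(K/N)/(1/3) = 2·(K/N). Setting this equal to 0.25/1 = 0.25 gives K = 0.125N.
Substituting into Y = 32: N^(2/3)·(0.125N)^(1/3) = 32.
Solving, N = 64 and K = 8.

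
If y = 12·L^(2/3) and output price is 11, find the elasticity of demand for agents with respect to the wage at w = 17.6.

ε = -3

MP_L = (2/3)·12·L^(-1/3), so P·MP_L = w gives 88·L^(-1/3) = w.
Solving, L(w) = (88/w)^(3). This is a constant-elasticity form: L ∝ w^(−3), so ε = −3.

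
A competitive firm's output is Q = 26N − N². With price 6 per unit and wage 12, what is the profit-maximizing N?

The marginal product of N is MP_N = 26 − 2N.
A price-taking firm hires until the value of the marginal product equals the wage: P·MP_N = w, so 6·(26 − 2N) = 12.
Then 26 − 2N = 2, giving N = 12.

N* = 12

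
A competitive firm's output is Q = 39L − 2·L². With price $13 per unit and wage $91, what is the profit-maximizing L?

L* = 8

The marginal product of L is MP_L = 39 − 4L.
A price-taking firm hires until the value of the marginal product equals the wage: P·MP_L = w, so 13·(39 − 4L) = 91.
Then 39 − 4L = 7, giving L = 8.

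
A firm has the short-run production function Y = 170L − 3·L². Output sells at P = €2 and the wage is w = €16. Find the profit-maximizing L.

The marginal product of L is MP_L = 170 − 6L.
A price-taking firm hires until the value of the marginal product equals the wage: P·MP_L = w, so 2·(170 − 6L) = 16.
Then 170 − 6L = 8, giving L = 27.

L* = 27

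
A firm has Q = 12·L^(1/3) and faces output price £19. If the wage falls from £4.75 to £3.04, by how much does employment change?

ΔL = 61

From P·MP_L = w with MP_L = 4·L^(-2/3), the labor demand is L(w) = (76/w)^(3/2).
At w = 4.75: L = 64. At w = 3.04: L = 125.
ΔL = 125 − 64 = 61.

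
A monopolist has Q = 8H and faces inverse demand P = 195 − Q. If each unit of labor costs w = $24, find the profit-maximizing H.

Marginal revenue from the inverse demand is MR = 195 − 2Q.
The marginal product is MP_H = 8.
A monopolist hires until marginal revenue product equals the wage: MR·MP_H = w.
(195 − 16H)·8 = 24, so H = 12.

H* = 12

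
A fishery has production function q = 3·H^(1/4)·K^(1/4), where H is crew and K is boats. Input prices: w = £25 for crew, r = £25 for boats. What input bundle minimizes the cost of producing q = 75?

Cost minimization requires the marginal rate of technical substitution to equal the input-price ratio: MP_H/MP_K = w/r.
Here MP_H/MP_K = (1/4)·(K/H)/(1/4) = (K/H). Setting this equal to 25/25 = 1 gives K = H.
Substituting into q = 75: 3·H^(1/4)·(H)^(1/4) = 75.
Solving, H = 625 and K = 625.

H* = 625, K* = 625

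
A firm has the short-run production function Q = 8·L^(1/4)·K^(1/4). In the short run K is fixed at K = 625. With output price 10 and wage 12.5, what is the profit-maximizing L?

L* = 16

With K = 625, MP_L = (1/4)·8·L^(-3/4)·625^(1/4) = 10·L^(-3/4).
Profit maximization for a price taker requires P·MP_L = w: 10·10·L^(-3/4) = 12.5.
So L^(-3/4) = 0.125, which gives L = 16.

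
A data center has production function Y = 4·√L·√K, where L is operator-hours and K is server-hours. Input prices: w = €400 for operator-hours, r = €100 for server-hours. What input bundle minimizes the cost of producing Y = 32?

Cost minimization requires the marginal rate of technical substitution to equal the input-price ratio: MP_L/MP_K = w/r.
Here MP_L/MP_K = (1/2)·(K/L)/(1/2) = (K/L). Setting this equal to 400/100 = 4 gives K = 4L.
Substituting into Y = 32: 4·L^(1/2)·(4L)^(1/2) = 32.
Solving, L = 4 and K = 16.

L* = 4, K* = 16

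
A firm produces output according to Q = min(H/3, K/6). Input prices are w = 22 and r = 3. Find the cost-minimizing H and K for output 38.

H* = 114, K* = 228

With a fixed-proportions technology, the cost-minimizing bundle uses no slack in either input: H/3 = K/6 = Q.
So H = 3·38 = 114 and K = 6·38 = 228.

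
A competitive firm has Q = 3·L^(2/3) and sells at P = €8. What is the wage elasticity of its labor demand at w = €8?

ε = -3

MP_L = (2/3)·3·L^(-1/3), so P·MP_L = w gives 16·L^(-1/3) = w.
Solving, L(w) = (16/w)^(3). This is a constant-elasticity form: L ∝ w^(−3), so ε = −3.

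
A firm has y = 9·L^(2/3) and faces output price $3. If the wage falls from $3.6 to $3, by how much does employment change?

ΔL = 91

From P·MP_L = w with MP_L = 6·L^(-1/3), the labor demand is L(w) = (18/w)^(3).
At w = 3.6: L = 125. At w = 3: L = 216.
ΔL = 216 − 125 = 91.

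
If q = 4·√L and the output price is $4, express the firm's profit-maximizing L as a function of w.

L(w) = 64/w²

MP_L = (1/2)·4·L^(-1/2) = 2·L^(-1/2).
Setting P·MP_L = w: 8·L^(-1/2) = w.
Solving for L: L^(-1/2) = w/8, so L = (8/w)^(2).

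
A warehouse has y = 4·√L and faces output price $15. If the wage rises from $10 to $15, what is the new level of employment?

L* = 4

From P·MP_L = w with MP_L = 2·L^(-1/2), the labor demand is L(w) = (30/w)^(2).
At w = 10: L = 9. At w = 15: L = 4.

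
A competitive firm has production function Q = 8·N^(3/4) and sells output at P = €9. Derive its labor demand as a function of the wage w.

N(w) = 8503056/w^(4)

MP_N = (3/4)·8·N^(-1/4) = 6·N^(-1/4).
Setting P·MP_N = w: 54·N^(-1/4) = w.
Solving for N: N^(-1/4) = w/54, so N = (54/w)^(4).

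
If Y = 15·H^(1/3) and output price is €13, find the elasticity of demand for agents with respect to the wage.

ε = -1.5

MP_H = (1/3)·15·H^(-2/3), so P·MP_H = w gives 65·H^(-2/3) = w.
Solving, H(w) = (65/w)^(3/2). This is a constant-elasticity form: H ∝ w^(−3/2), so ε = −3/2.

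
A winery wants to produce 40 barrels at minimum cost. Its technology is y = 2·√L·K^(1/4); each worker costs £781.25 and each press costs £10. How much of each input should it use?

Cost minimization requires the marginal rate of technical substitution to equal the input-price ratio: MP_L/MP_K = w/r.
Here MP_L/MP_K = (1/2)·(K/L)/(1/4) = 2·(K/L). Setting this equal to 781.25/10 = 78.125 gives K = 39.0625L.
Substituting into y = 40: 2·L^(1/2)·(39.0625L)^(1/4) = 40.
Solving, L = 16 and K = 625.

L* = 16, K* = 625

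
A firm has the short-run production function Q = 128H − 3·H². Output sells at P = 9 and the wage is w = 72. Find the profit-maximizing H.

The marginal product of H is MP_H = 128 − 6H.
A price-taking firm hires until the value of the marginal product equals the wage: P·MP_H = w, so 9·(128 − 6H) = 72.
Then 128 − 6H = 8, giving H = 20.

H* = 20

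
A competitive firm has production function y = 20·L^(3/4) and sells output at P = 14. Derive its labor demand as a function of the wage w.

L(w) = (210/w)^(4)

MP_L = (3/4)·20·L^(-1/4) = 15·L^(-1/4).
Setting P·MP_L = w: 210·L^(-1/4) = w.
Solving for L: L^(-1/4) = w/210, so L = (210/w)^(4).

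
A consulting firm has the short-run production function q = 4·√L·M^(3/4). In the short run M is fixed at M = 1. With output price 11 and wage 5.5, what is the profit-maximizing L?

With M = 1, MP_L = (1/2)·4·L^(-1/2)·1^(3/4) = 2·L^(-1/2).
Profit maximization for a price taker requires P·MP_L = w: 11·2·L^(-1/2) = 5.5.
So L^(-1/2) = 0.25, which gives L = 16.

L* = 16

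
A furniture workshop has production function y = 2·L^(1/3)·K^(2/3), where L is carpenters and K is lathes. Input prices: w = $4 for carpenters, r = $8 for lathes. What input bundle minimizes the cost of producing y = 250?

Cost minimization requires the marginal rate of technical substitution to equal the input-price ratio: MP_L/MP_K = w/r.
Here MP_L/MP_K = (1/3)·(K/L)/(2/3) = 0.5·(K/L). Setting this equal to 4/8 = 0.5 gives K = L.
Substituting into y = 250: 2·L^(1/3)·(L)^(2/3) = 250.
Solving, L = 125 and K = 125.

L* = 125, K* = 125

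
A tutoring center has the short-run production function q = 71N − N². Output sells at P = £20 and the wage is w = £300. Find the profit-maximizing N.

The marginal product of N is MP_N = 71 − 2N.
A price-taking firm hires until the value of the marginal product equals the wage: P·MP_N = w, so 20·(71 − 2N) = 300.
Then 71 − 2N = 15, giving N = 28.

N* = 28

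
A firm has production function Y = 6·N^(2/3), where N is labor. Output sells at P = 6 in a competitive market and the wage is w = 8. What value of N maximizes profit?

MP_N = (2/3)·6·N^(-1/3) = 4·N^(-1/3).
Profit maximization for a price taker requires P·MP_N = w: 6·4·N^(-1/3) = 8.
So N^(-1/3) = 1/3, which gives N = 27.

N* = 27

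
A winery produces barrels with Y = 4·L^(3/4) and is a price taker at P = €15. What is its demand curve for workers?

L(w) = 4100625/w^(4)

MP_L = (3/4)·4·L^(-1/4) = 3·L^(-1/4).
Setting P·MP_L = w: 45·L^(-1/4) = w.
Solving for L: L^(-1/4) = w/45, so L = (45/w)^(4).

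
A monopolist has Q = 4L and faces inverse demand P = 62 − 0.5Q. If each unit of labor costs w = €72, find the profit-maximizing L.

L* = 11

Marginal revenue from the inverse demand is MR = 62 − Q.
The marginal product is MP_L = 4.
A monopolist hires until marginal revenue product equals the wage: MR·MP_L = w.
(62 − 4L)·4 = 72, so L = 11.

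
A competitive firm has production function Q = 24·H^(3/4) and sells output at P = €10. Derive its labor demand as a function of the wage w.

MP_H = (3/4)·24·H^(-1/4) = 18·H^(-1/4).
Setting P·MP_H = w: 180·H^(-1/4) = w.
Solving for H: H^(-1/4) = w/180, so H = (180/w)^(4).

H(w) = (180/w)^(4)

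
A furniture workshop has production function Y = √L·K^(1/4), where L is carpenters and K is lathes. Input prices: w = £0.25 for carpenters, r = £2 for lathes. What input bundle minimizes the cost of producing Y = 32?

Cost minimization requires the marginal rate of technical substitution to equal the input-price ratio: MP_L/MP_K = w/r.
Here MP_L/MP_K = (1/2)·(K/L)/(1/4) = 2·(K/L). Setting this equal to 0.25/2 = 0.125 gives K = 0.0625L.
Substituting into Y = 32: L^(1/2)·(0.0625L)^(1/4) = 32.
Solving, L = 256 and K = 16.

L* = 256, K* = 16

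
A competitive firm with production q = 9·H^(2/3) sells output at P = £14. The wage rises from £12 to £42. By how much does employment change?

ΔH = -335

From P·MP_H = w with MP_H = 6·H^(-1/3), the labor demand is H(w) = (84/w)^(3).
At w = 12: H = 343. At w = 42: H = 8.
ΔH = 8 − 343 = -335.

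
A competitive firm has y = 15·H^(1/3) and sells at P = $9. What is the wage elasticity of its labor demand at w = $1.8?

MP_H = (1/3)·15·H^(-2/3), so P·MP_H = w gives 45·H^(-2/3) = w.
Solving, H(w) = (45/w)^(3/2). This is a constant-elasticity form: H ∝ w^(−3/2), so ε = −3/2.

ε = -1.5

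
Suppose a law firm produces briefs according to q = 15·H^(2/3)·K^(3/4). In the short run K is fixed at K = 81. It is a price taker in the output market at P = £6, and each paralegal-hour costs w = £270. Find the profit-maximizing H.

H* = 216

With K = 81, MP_H = (2/3)·15·H^(-1/3)·81^(3/4) = 270·H^(-1/3).
Profit maximization for a price taker requires P·MP_H = w: 6·270·H^(-1/3) = 270.
So H^(-1/3) = 1/6, which gives H = 216.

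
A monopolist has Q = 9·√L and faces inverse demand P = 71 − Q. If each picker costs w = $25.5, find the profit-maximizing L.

L* = 9

Marginal revenue from the inverse demand is MR = 71 − 2Q.
The marginal product is MP_L = 4.5·L^(-1/2).
A monopolist hires until marginal revenue product equals the wage: MR·MP_L = w.
At L, Q = 9·√L. Substituting and solving: (71 − 18·√L)·4.5·L^(-1/2) = 25.5 gives L = 9.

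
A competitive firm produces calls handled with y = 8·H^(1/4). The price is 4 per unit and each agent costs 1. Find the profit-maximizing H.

H* = 16

MP_H = (1/4)·8·H^(-3/4) = 2·H^(-3/4).
Profit maximization for a price taker requires P·MP_H = w: 4·2·H^(-3/4) = 1.
So H^(-3/4) = 0.125, which gives H = 16.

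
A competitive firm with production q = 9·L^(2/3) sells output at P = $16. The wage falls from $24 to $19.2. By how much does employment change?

ΔL = 61

From P·MP_L = w with MP_L = 6·L^(-1/3), the labor demand is L(w) = (96/w)^(3).
At w = 24: L = 64. At w = 19.2: L = 125.
ΔL = 125 − 64 = 61.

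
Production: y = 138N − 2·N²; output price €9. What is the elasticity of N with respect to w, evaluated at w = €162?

ε = -0.15

From P·MP_N = w with MP_N = 138 − 4N, labor demand is N(w) = (138 − w/9)/4.
dN/dw = −1/(36) = -1/36.
At w = 162, N = 30, so ε = (dN/dw)·(w/N) = (-1/36)·(162/30) = -0.15.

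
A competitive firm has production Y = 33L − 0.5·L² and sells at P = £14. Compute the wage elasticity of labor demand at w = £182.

From P·MP_L = w with MP_L = 33 − L, labor demand is L(w) = 33 − w/14.
dL/dw = −1/(14) = -1/14.
At w = 182, L = 20, so ε = (dL/dw)·(w/L) = (-1/14)·(182/20) = -0.65.

ε = -0.65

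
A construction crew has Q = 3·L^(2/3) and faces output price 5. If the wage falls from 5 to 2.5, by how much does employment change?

From P·MP_L = w with MP_L = 2·L^(-1/3), the labor demand is L(w) = (10/w)^(3).
At w = 5: L = 8. At w = 2.5: L = 64.
ΔL = 64 − 8 = 56.

ΔL = 56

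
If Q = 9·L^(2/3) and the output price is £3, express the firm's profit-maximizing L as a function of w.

L(w) = 5832/w³

MP_L = (2/3)·9·L^(-1/3) = 6·L^(-1/3).
Setting P·MP_L = w: 18·L^(-1/3) = w.
Solving for L: L^(-1/3) = w/18, so L = (18/w)^(3).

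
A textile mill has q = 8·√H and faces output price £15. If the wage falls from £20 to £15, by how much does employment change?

From P·MP_H = w with MP_H = 4·H^(-1/2), the labor demand is H(w) = (60/w)^(2).
At w = 20: H = 9. At w = 15: H = 16.
ΔH = 16 − 9 = 7.

ΔH = 7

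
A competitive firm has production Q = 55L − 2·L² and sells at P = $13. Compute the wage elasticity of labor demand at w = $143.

ε = -0.25

From P·MP_L = w with MP_L = 55 − 4L, labor demand is L(w) = (55 − w/13)/4.
dL/dw = −1/(52) = -1/52.
At w = 143, L = 11, so ε = (dL/dw)·(w/L) = (-1/52)·(143/11) = -0.25.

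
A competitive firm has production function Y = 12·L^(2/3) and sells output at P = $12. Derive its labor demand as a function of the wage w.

MP_L = (2/3)·12·L^(-1/3) = 8·L^(-1/3).
Setting P·MP_L = w: 96·L^(-1/3) = w.
Solving for L: L^(-1/3) = w/96, so L = (96/w)^(3).

L(w) = 884736/w³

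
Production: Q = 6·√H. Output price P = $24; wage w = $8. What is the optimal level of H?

H* = 81

MP_H = (1/2)·6·H^(-1/2) = 3·H^(-1/2).
Profit maximization for a price taker requires P·MP_H = w: 24·3·H^(-1/2) = 8.
So H^(-1/2) = 1/9, which gives H = 81.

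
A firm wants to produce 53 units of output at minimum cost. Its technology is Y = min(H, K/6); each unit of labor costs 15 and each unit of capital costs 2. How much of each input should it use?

With a fixed-proportions technology, the cost-minimizing bundle uses no slack in either input: H = K/6 = Y.
So H = 53 and K = 6·53 = 318.

H* = 53, K* = 318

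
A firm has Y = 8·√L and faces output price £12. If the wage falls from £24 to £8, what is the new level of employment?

From P·MP_L = w with MP_L = 4·L^(-1/2), the labor demand is L(w) = (48/w)^(2).
At w = 24: L = 4. At w = 8: L = 36.

L* = 36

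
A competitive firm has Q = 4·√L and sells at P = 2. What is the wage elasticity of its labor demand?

ε = -2

MP_L = (1/2)·4·L^(-1/2), so P·MP_L = w gives 4·L^(-1/2) = w.
Solving, L(w) = (4/w)^(2). This is a constant-elasticity form: L ∝ w^(−2), so ε = −2.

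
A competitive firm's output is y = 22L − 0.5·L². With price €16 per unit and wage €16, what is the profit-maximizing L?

The marginal product of L is MP_L = 22 − L.
A price-taking firm hires until the value of the marginal product equals the wage: P·MP_L = w, so 16·(22 − L) = 16.
Then 22 − L = 1, giving L = 21.

L* = 21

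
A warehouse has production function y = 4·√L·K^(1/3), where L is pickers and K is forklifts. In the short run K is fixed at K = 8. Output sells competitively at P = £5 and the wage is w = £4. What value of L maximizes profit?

L* = 25

With K = 8, MP_L = (1/2)·4·L^(-1/2)·8^(1/3) = 4·L^(-1/2).
Profit maximization for a price taker requires P·MP_L = w: 5·4·L^(-1/2) = 4.
So L^(-1/2) = 0.2, which gives L = 25.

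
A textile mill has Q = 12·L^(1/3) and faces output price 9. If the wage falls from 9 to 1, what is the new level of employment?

L* = 216

From P·MP_L = w with MP_L = 4·L^(-2/3), the labor demand is L(w) = (36/w)^(3/2).
At w = 9: L = 8. At w = 1: L = 216.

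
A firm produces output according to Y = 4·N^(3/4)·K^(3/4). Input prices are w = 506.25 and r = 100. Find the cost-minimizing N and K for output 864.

Cost minimization requires the marginal rate of technical substitution to equal the input-price ratio: MP_N/MP_K = w/r.
Here MP_N/MP_K = (3/4)·(K/N)/(3/4) = (K/N). Setting this equal to 506.25/100 = 5.0625 gives K = 5.0625N.
Substituting into Y = 864: 4·N^(3/4)·(5.0625N)^(3/4) = 864.
Solving, N = 16 and K = 81.

N* = 16, K* = 81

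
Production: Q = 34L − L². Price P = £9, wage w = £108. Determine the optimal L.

The marginal product of L is MP_L = 34 − 2L.
A price-taking firm hires until the value of the marginal product equals the wage: P·MP_L = w, so 9·(34 − 2L) = 108.
Then 34 − 2L = 12, giving L = 11.

L* = 11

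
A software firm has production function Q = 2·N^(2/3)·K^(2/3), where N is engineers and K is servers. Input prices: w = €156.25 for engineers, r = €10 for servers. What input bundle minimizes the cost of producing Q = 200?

Cost minimization requires the marginal rate of technical substitution to equal the input-price ratio: MP_N/MP_K = w/r.
Here MP_N/MP_K = (2/3)·(K/N)/(2/3) = (K/N). Setting this equal to 156.25/10 = 15.625 gives K = 15.625N.
Substituting into Q = 200: 2·N^(2/3)·(15.625N)^(2/3) = 200.
Solving, N = 8 and K = 125.

N* = 8, K* = 125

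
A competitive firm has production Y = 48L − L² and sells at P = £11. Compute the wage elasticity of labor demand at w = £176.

ε = -0.5

From P·MP_L = w with MP_L = 48 − 2L, labor demand is L(w) = (48 − w/11)/2.
dL/dw = −1/(22) = -1/22.
At w = 176, L = 16, so ε = (dL/dw)·(w/L) = (-1/22)·(176/16) = -0.5.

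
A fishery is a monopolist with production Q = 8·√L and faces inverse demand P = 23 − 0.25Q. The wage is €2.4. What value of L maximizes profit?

Marginal revenue from the inverse demand is MR = 23 − 0.5Q.
The marginal product is MP_L = 4·L^(-1/2).
A monopolist hires until marginal revenue product equals the wage: MR·MP_L = w.
At L, Q = 8·√L. Substituting and solving: (23 − 4·√L)·4·L^(-1/2) = 2.4 gives L = 25.

L* = 25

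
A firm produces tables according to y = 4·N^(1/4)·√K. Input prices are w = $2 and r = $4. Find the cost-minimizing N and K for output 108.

N* = 81, K* = 81

Cost minimization requires the marginal rate of technical substitution to equal the input-price ratio: MP_N/MP_K = w/r.
Here MP_N/MP_K = (1/4)·(K/N)/(1/2) = 0.5·(K/N). Setting this equal to 2/4 = 0.5 gives K = N.
Substituting into y = 108: 4·N^(1/4)·(N)^(1/2) = 108.
Solving, N = 81 and K = 81.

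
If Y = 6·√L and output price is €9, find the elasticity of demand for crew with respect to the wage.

MP_L = (1/2)·6·L^(-1/2), so P·MP_L = w gives 27·L^(-1/2) = w.
Solving, L(w) = (27/w)^(2). This is a constant-elasticity form: L ∝ w^(−2), so ε = −2.

ε = -2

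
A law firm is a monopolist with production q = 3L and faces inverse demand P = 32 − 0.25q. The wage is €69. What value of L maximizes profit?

Marginal revenue from the inverse demand is MR = 32 − 0.5q.
The marginal product is MP_L = 3.
A monopolist hires until marginal revenue product equals the wage: MR·MP_L = w.
(32 − 1.5L)·3 = 69, so L = 6.

L* = 6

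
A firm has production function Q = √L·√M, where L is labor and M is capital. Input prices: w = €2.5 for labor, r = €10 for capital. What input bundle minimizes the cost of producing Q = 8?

L* = 16, M* = 4

Cost minimization requires the marginal rate of technical substitution to equal the input-price ratio: MP_L/MP_M = w/r.
Here MP_L/MP_M = (1/2)·(M/L)/(1/2) = (M/L). Setting this equal to 2.5/10 = 0.25 gives M = 0.25L.
Substituting into Q = 8: L^(1/2)·(0.25L)^(1/2) = 8.
Solving, L = 16 and M = 4.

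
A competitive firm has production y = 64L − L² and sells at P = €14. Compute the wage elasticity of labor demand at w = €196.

From P·MP_L = w with MP_L = 64 − 2L, labor demand is L(w) = (64 − w/14)/2.
dL/dw = −1/(28) = -1/28.
At w = 196, L = 25, so ε = (dL/dw)·(w/L) = (-1/28)·(196/25) = -0.28.

ε = -0.28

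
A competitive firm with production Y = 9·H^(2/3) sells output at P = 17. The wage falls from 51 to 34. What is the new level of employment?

From P·MP_H = w with MP_H = 6·H^(-1/3), the labor demand is H(w) = (102/w)^(3).
At w = 51: H = 8. At w = 34: H = 27.

H* = 27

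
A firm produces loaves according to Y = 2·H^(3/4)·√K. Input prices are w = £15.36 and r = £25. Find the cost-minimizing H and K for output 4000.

Cost minimization requires the marginal rate of technical substitution to equal the input-price ratio: MP_H/MP_K = w/r.
Here MP_H/MP_K = (3/4)·(K/H)/(1/2) = 1.5·(K/H). Setting this equal to 15.36/25 = 0.6144 gives K = 0.4096H.
Substituting into Y = 4000: 2·H^(3/4)·(0.4096H)^(1/2) = 4000.
Solving, H = 625 and K = 256.

H* = 625, K* = 256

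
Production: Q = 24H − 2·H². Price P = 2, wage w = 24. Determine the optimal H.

H* = 3

The marginal product of H is MP_H = 24 − 4H.
A price-taking firm hires until the value of the marginal product equals the wage: P·MP_H = w, so 2·(24 − 4H) = 24.
Then 24 − 4H = 12, giving H = 3.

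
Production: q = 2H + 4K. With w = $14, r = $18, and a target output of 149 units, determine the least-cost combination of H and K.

The inputs are perfect substitutes, so the firm uses whichever has the lower cost per unit of output.
Cost per unit of output via H is w/2 = 7; via K it is r/4 = 4.5. K is cheaper.
Producing q = 149 with K alone: H = 0, K = 37.25.

H* = 0, K* = 37.25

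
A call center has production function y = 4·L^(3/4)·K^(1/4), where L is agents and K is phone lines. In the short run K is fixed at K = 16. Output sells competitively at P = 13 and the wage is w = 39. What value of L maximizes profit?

With K = 16, MP_L = (3/4)·4·L^(-1/4)·16^(1/4) = 6·L^(-1/4).
Profit maximization for a price taker requires P·MP_L = w: 13·6·L^(-1/4) = 39.
So L^(-1/4) = 0.5, which gives L = 16.

L* = 16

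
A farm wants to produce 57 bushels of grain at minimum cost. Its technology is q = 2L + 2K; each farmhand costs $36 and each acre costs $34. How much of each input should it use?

L* = 0, K* = 28.5

The inputs are perfect substitutes, so the firm uses whichever has the lower cost per unit of output.
Cost per unit of output via L is w/2 = 18; via K it is r/2 = 17. K is cheaper.
Producing q = 57 with K alone: L = 0, K = 28.5.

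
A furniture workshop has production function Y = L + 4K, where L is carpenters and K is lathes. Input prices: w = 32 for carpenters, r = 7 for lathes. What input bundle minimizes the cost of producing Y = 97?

The inputs are perfect substitutes, so the firm uses whichever has the lower cost per unit of output.
Cost per unit of output via L is 32; via K it is 1.75. K is cheaper.
Producing Y = 97 with K alone: L = 0, K = 24.25.

L* = 0, K* = 24.25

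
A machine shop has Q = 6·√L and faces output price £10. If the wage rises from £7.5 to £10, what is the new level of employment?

L* = 9

From P·MP_L = w with MP_L = 3·L^(-1/2), the labor demand is L(w) = (30/w)^(2).
At w = 7.5: L = 16. At w = 10: L = 9.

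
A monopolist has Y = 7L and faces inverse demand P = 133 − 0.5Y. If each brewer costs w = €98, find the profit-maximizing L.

L* = 17

Marginal revenue from the inverse demand is MR = 133 − Y.
The marginal product is MP_L = 7.
A monopolist hires until marginal revenue product equals the wage: MR·MP_L = w.
(133 − 7L)·7 = 98, so L = 17.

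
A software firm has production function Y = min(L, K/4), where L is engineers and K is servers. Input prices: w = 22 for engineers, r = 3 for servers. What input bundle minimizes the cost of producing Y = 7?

With a fixed-proportions technology, the cost-minimizing bundle uses no slack in either input: L = K/4 = Y.
So L = 7 and K = 4·7 = 28.

L* = 7, K* = 28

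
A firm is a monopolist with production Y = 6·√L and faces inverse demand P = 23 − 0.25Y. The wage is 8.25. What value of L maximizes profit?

L* = 16

Marginal revenue from the inverse demand is MR = 23 − 0.5Y.
The marginal product is MP_L = 3·L^(-1/2).
A monopolist hires until marginal revenue product equals the wage: MR·MP_L = w.
At L, Y = 6·√L. Substituting and solving: (23 − 3·√L)·3·L^(-1/2) = 8.25 gives L = 16.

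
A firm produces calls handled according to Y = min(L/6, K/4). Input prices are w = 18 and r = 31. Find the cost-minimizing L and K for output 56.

L* = 336, K* = 224

With a fixed-proportions technology, the cost-minimizing bundle uses no slack in either input: L/6 = K/4 = Y.
So L = 6·56 = 336 and K = 4·56 = 224.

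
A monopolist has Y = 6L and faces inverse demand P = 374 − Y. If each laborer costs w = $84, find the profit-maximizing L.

Marginal revenue from the inverse demand is MR = 374 − 2Y.
The marginal product is MP_L = 6.
A monopolist hires until marginal revenue product equals the wage: MR·MP_L = w.
(374 − 12L)·6 = 84, so L = 30.

L* = 30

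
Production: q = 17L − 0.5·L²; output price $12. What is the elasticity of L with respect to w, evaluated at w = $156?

From P·MP_L = w with MP_L = 17 − L, labor demand is L(w) = 17 − w/12.
dL/dw = −1/(12) = -1/12.
At w = 156, L = 4, so ε = (dL/dw)·(w/L) = (-1/12)·(156/4) = -3.25.

ε = -3.25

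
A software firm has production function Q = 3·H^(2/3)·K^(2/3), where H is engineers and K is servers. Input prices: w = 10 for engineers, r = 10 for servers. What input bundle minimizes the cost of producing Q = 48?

Cost minimization requires the marginal rate of technical substitution to equal the input-price ratio: MP_H/MP_K = w/r.
Here MP_H/MP_K = (2/3)·(K/H)/(2/3) = (K/H). Setting this equal to 10/10 = 1 gives K = H.
Substituting into Q = 48: 3·H^(2/3)·(H)^(2/3) = 48.
Solving, H = 8 and K = 8.

H* = 8, K* = 8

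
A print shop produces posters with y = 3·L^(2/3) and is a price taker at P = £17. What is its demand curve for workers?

MP_L = (2/3)·3·L^(-1/3) = 2·L^(-1/3).
Setting P·MP_L = w: 34·L^(-1/3) = w.
Solving for L: L^(-1/3) = w/34, so L = (34/w)^(3).

L(w) = 39304/w³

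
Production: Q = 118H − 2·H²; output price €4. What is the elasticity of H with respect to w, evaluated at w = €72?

ε = -0.18

From P·MP_H = w with MP_H = 118 − 4H, labor demand is H(w) = (118 − w/4)/4.
dH/dw = −1/(16) = -0.0625.
At w = 72, H = 25, so ε = (dH/dw)·(w/H) = (-0.0625)·(72/25) = -0.18.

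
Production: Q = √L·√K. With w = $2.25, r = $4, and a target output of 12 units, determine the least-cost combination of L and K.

Cost minimization requires the marginal rate of technical substitution to equal the input-price ratio: MP_L/MP_K = w/r.
Here MP_L/MP_K = (1/2)·(K/L)/(1/2) = (K/L). Setting this equal to 2.25/4 = 0.5625 gives K = 0.5625L.
Substituting into Q = 12: L^(1/2)·(0.5625L)^(1/2) = 12.
Solving, L = 16 and K = 9.

L* = 16, K* = 9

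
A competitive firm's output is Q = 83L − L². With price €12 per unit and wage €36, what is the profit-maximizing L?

L* = 40

The marginal product of L is MP_L = 83 − 2L.
A price-taking firm hires until the value of the marginal product equals the wage: P·MP_L = w, so 12·(83 − 2L) = 36.
Then 83 − 2L = 3, giving L = 40.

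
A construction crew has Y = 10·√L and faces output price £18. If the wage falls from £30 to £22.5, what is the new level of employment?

From P·MP_L = w with MP_L = 5·L^(-1/2), the labor demand is L(w) = (90/w)^(2).
At w = 30: L = 9. At w = 22.5: L = 16.

L* = 16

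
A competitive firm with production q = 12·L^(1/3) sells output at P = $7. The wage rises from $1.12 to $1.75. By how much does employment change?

ΔL = -61

From P·MP_L = w with MP_L = 4·L^(-2/3), the labor demand is L(w) = (28/w)^(3/2).
At w = 1.12: L = 125. At w = 1.75: L = 64.
ΔL = 64 − 125 = -61.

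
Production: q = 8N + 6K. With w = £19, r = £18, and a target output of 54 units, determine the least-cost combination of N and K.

The inputs are perfect substitutes, so the firm uses whichever has the lower cost per unit of output.
Cost per unit of output via N is w/8 = 2.375; via K it is r/6 = 3. N is cheaper.
Producing q = 54 with N alone: N = 6.75, K = 0.

N* = 6.75, K* = 0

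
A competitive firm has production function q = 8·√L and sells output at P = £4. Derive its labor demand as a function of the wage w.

MP_L = (1/2)·8·L^(-1/2) = 4·L^(-1/2).
Setting P·MP_L = w: 16·L^(-1/2) = w.
Solving for L: L^(-1/2) = w/16, so L = (16/w)^(2).

L(w) = 256/w²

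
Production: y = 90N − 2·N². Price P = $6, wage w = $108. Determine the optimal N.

N* = 18

The marginal product of N is MP_N = 90 − 4N.
A price-taking firm hires until the value of the marginal product equals the wage: P·MP_N = w, so 6·(90 − 4N) = 108.
Then 90 − 4N = 18, giving N = 18.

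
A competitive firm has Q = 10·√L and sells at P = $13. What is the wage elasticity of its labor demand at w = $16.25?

ε = -2

MP_L = (1/2)·10·L^(-1/2), so P·MP_L = w gives 65·L^(-1/2) = w.
Solving, L(w) = (65/w)^(2). This is a constant-elasticity form: L ∝ w^(−2), so ε = −2.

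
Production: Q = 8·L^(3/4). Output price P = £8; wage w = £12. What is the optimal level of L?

L* = 256

MP_L = (3/4)·8·L^(-1/4) = 6·L^(-1/4).
Profit maximization for a price taker requires P·MP_L = w: 8·6·L^(-1/4) = 12.
So L^(-1/4) = 0.25, which gives L = 256.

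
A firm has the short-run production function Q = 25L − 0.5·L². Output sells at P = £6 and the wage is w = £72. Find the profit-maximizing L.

The marginal product of L is MP_L = 25 − L.
A price-taking firm hires until the value of the marginal product equals the wage: P·MP_L = w, so 6·(25 − L) = 72.
Then 25 − L = 12, giving L = 13.

L* = 13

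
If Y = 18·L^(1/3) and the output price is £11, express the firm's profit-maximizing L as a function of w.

MP_L = (1/3)·18·L^(-2/3) = 6·L^(-2/3).
Setting P·MP_L = w: 66·L^(-2/3) = w.
Solving for L: L^(-2/3) = w/66, so L = (66/w)^(3/2).

L(w) = (66/w)^(3/2)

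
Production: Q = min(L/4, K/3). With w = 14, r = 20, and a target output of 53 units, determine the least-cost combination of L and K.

L* = 212, K* = 159

With a fixed-proportions technology, the cost-minimizing bundle uses no slack in either input: L/4 = K/3 = Q.
So L = 4·53 = 212 and K = 3·53 = 159.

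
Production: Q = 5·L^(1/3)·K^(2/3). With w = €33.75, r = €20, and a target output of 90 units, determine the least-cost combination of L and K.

L* = 8, K* = 27

Cost minimization requires the marginal rate of technical substitution to equal the input-price ratio: MP_L/MP_K = w/r.
Here MP_L/MP_K = (1/3)·(K/L)/(2/3) = 0.5·(K/L). Setting this equal to 33.75/20 = 1.6875 gives K = 3.375L.
Substituting into Q = 90: 5·L^(1/3)·(3.375L)^(2/3) = 90.
Solving, L = 8 and K = 27.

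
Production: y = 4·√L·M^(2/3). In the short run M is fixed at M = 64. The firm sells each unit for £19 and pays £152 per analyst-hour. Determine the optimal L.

L* = 16

With M = 64, MP_L = (1/2)·4·L^(-1/2)·64^(2/3) = 32·L^(-1/2).
Profit maximization for a price taker requires P·MP_L = w: 19·32·L^(-1/2) = 152.
So L^(-1/2) = 0.25, which gives L = 16.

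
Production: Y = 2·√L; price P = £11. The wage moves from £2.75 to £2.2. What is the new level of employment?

From P·MP_L = w with MP_L = L^(-1/2), the labor demand is L(w) = (11/w)^(2).
At w = 2.75: L = 16. At w = 2.2: L = 25.

L* = 25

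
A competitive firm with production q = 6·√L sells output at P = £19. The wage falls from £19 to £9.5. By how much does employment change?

ΔL = 27

From P·MP_L = w with MP_L = 3·L^(-1/2), the labor demand is L(w) = (57/w)^(2).
At w = 19: L = 9. At w = 9.5: L = 36.
ΔL = 36 − 9 = 27.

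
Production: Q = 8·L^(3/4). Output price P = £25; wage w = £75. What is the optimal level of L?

MP_L = (3/4)·8·L^(-1/4) = 6·L^(-1/4).
Profit maximization for a price taker requires P·MP_L = w: 25·6·L^(-1/4) = 75.
So L^(-1/4) = 0.5, which gives L = 16.

L* = 16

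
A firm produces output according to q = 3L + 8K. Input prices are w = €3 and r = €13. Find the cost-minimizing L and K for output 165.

The inputs are perfect substitutes, so the firm uses whichever has the lower cost per unit of output.
Cost per unit of output via L is w/3 = 1; via K it is r/8 = 1.625. L is cheaper.
Producing q = 165 with L alone: L = 55, K = 0.

L* = 55, K* = 0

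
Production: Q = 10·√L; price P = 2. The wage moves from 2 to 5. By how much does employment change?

ΔL = -21

From P·MP_L = w with MP_L = 5·L^(-1/2), the labor demand is L(w) = (10/w)^(2).
At w = 2: L = 25. At w = 5: L = 4.
ΔL = 4 − 25 = -21.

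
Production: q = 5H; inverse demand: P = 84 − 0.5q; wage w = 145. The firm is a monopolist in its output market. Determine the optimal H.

Marginal revenue from the inverse demand is MR = 84 − q.
The marginal product is MP_H = 5.
A monopolist hires until marginal revenue product equals the wage: MR·MP_H = w.
(84 − 5H)·5 = 145, so H = 11.

H* = 11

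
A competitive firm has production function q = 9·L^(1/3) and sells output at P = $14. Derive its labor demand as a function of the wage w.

L(w) = (42/w)^(3/2)

MP_L = (1/3)·9·L^(-2/3) = 3·L^(-2/3).
Setting P·MP_L = w: 42·L^(-2/3) = w.
Solving for L: L^(-2/3) = w/42, so L = (42/w)^(3/2).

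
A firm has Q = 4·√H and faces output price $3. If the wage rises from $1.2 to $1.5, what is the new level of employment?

H* = 16

From P·MP_H = w with MP_H = 2·H^(-1/2), the labor demand is H(w) = (6/w)^(2).
At w = 1.2: H = 25. At w = 1.5: H = 16.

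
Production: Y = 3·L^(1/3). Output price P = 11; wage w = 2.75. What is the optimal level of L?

MP_L = (1/3)·3·L^(-2/3) = L^(-2/3).
Profit maximization for a price taker requires P·MP_L = w: 11·L^(-2/3) = 2.75.
So L^(-2/3) = 0.25, which gives L = 8.

L* = 8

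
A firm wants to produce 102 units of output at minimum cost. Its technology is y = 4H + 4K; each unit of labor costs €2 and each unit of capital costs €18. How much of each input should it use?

The inputs are perfect substitutes, so the firm uses whichever has the lower cost per unit of output.
Cost per unit of output via H is w/4 = 0.5; via K it is r/4 = 4.5. H is cheaper.
Producing y = 102 with H alone: H = 25.5, K = 0.

H* = 25.5, K* = 0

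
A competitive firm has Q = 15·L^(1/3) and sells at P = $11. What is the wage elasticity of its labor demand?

MP_L = (1/3)·15·L^(-2/3), so P·MP_L = w gives 55·L^(-2/3) = w.
Solving, L(w) = (55/w)^(3/2). This is a constant-elasticity form: L ∝ w^(−3/2), so ε = −3/2.

ε = -1.5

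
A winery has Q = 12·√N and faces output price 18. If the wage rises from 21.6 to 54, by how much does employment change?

From P·MP_N = w with MP_N = 6·N^(-1/2), the labor demand is N(w) = (108/w)^(2).
At w = 21.6: N = 25. At w = 54: N = 4.
ΔN = 4 − 25 = -21.

ΔN = -21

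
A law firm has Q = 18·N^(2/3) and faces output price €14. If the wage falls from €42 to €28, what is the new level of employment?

N* = 216

From P·MP_N = w with MP_N = 12·N^(-1/3), the labor demand is N(w) = (168/w)^(3).
At w = 42: N = 64. At w = 28: N = 216.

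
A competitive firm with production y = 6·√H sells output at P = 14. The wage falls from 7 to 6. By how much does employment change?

From P·MP_H = w with MP_H = 3·H^(-1/2), the labor demand is H(w) = (42/w)^(2).
At w = 7: H = 36. At w = 6: H = 49.
ΔH = 49 − 36 = 13.

ΔH = 13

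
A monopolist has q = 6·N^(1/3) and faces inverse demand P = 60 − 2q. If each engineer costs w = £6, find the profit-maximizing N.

Marginal revenue from the inverse demand is MR = 60 − 4q.
The marginal product is MP_N = 2·N^(-2/3).
A monopolist hires until marginal revenue product equals the wage: MR·MP_N = w.
At N, q = 6·N^(1/3). Substituting and solving: (60 − 24·N^(1/3))·2·N^(-2/3) = 6 gives N = 8.

N* = 8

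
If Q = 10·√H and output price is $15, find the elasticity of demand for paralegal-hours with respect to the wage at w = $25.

MP_H = (1/2)·10·H^(-1/2), so P·MP_H = w gives 75·H^(-1/2) = w.
Solving, H(w) = (75/w)^(2). This is a constant-elasticity form: H ∝ w^(−2), so ε = −2.

ε = -2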